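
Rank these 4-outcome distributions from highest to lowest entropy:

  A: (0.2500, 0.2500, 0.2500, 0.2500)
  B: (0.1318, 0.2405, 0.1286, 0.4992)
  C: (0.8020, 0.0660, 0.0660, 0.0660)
A > B > C

Key insight: Entropy is maximized by uniform distributions and minimized by concentrated distributions.

- Uniform distributions have maximum entropy log₂(4) = 2.0000 bits
- The more "peaked" or concentrated a distribution, the lower its entropy

Entropies:
  H(A) = 2.0000 bits
  H(B) = 1.7605 bits
  H(C) = 1.0317 bits

Ranking: A > B > C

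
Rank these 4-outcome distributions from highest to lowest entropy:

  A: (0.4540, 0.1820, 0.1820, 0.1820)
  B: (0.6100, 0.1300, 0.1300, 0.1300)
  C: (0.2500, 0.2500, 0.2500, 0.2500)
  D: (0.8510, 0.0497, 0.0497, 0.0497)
C > A > B > D

Key insight: Entropy is maximized by uniform distributions and minimized by concentrated distributions.

Entropies:
  H(A) = 1.8593 bits
  H(B) = 1.5829 bits
  H(C) = 2.0000 bits
  H(D) = 0.8435 bits

Ranking: C > A > B > D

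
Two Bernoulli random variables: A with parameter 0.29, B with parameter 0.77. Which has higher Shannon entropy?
A

For binary distributions, entropy is maximized at p=0.5 and decreases as p moves toward 0 or 1.

H(A) = H(0.29) = 0.8687 bits
H(B) = H(0.77) = 0.7780 bits

Distribution A (p=0.29) is closer to uniform (p=0.5), so it has higher entropy.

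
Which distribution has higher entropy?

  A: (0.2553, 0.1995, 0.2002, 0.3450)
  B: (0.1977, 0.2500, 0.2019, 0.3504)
A

Both distributions are close to uniform, making this a harder comparison.

H(A) = 1.9611 bits
H(B) = 1.9585 bits

The distribution closer to uniform has higher entropy.
Answer: A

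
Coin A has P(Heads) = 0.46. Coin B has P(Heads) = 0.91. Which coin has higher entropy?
A

For binary distributions, entropy is maximized at p=0.5 and decreases as p moves toward 0 or 1.

H(A) = H(0.46) = 0.9954 bits
H(B) = H(0.91) = 0.4365 bits

Distribution A (p=0.46) is closer to uniform (p=0.5), so it has higher entropy.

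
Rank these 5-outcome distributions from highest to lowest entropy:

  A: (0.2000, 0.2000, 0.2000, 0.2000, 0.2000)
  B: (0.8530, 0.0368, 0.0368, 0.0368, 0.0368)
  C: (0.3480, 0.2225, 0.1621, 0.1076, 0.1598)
A > C > B

Key insight: Entropy is maximized by uniform distributions and minimized by concentrated distributions.

- Uniform distributions have maximum entropy log₂(5) = 2.3219 bits
- The more "peaked" or concentrated a distribution, the lower its entropy

Entropies:
  H(A) = 2.3219 bits
  H(B) = 0.8963 bits
  H(C) = 2.2067 bits

Ranking: A > C > B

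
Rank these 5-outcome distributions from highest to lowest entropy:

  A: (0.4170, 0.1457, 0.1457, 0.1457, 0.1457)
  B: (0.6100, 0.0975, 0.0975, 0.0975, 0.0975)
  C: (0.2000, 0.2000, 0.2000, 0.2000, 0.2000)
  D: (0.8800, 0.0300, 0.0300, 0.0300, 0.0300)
C > A > B > D

Key insight: Entropy is maximized by uniform distributions and minimized by concentrated distributions.

Entropies:
  H(A) = 2.1460 bits
  H(B) = 1.7448 bits
  H(C) = 2.3219 bits
  H(D) = 0.7694 bits

Ranking: C > A > B > D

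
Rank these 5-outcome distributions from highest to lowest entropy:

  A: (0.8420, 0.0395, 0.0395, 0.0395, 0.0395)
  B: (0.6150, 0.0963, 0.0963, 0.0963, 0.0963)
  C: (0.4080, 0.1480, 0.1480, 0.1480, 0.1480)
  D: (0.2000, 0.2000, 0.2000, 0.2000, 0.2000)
D > C > B > A

Key insight: Entropy is maximized by uniform distributions and minimized by concentrated distributions.

Entropies:
  H(A) = 0.9455 bits
  H(B) = 1.7315 bits
  H(C) = 2.1594 bits
  H(D) = 2.3219 bits

Ranking: D > C > B > A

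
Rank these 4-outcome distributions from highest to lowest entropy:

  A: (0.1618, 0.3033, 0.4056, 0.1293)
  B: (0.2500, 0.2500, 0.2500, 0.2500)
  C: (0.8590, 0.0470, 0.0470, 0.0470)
B > A > C

Key insight: Entropy is maximized by uniform distributions and minimized by concentrated distributions.

- Uniform distributions have maximum entropy log₂(4) = 2.0000 bits
- The more "peaked" or concentrated a distribution, the lower its entropy

Entropies:
  H(A) = 1.8569 bits
  H(B) = 2.0000 bits
  H(C) = 0.8103 bits

Ranking: B > A > C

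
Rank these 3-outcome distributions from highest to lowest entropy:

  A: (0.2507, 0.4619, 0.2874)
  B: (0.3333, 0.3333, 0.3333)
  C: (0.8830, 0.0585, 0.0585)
B > A > C

Key insight: Entropy is maximized by uniform distributions and minimized by concentrated distributions.

- Uniform distributions have maximum entropy log₂(3) = 1.5850 bits
- The more "peaked" or concentrated a distribution, the lower its entropy

Entropies:
  H(A) = 1.5321 bits
  H(B) = 1.5850 bits
  H(C) = 0.6377 bits

Ranking: B > A > C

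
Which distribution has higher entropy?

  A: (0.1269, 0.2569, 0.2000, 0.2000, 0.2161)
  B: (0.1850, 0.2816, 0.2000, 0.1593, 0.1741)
B

Both distributions are close to uniform, making this a harder comparison.

H(A) = 2.2882 bits
H(B) = 2.2909 bits

The distribution closer to uniform has higher entropy.
Answer: B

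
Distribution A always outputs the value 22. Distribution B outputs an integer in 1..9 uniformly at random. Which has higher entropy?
B

A is deterministic, so H(A) = 0. B is uniform over 9 outcomes, so H(B) = log₂(9) = 3.170 bits. Any distribution with genuine randomness has higher entropy than a deterministic one.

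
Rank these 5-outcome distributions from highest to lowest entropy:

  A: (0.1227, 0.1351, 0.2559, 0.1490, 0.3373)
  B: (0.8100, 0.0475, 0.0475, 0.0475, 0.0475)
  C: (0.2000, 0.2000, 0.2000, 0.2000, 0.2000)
C > A > B

Key insight: Entropy is maximized by uniform distributions and minimized by concentrated distributions.

- Uniform distributions have maximum entropy log₂(5) = 2.3219 bits
- The more "peaked" or concentrated a distribution, the lower its entropy

Entropies:
  H(A) = 2.2029 bits
  H(B) = 1.0815 bits
  H(C) = 2.3219 bits

Ranking: C > A > B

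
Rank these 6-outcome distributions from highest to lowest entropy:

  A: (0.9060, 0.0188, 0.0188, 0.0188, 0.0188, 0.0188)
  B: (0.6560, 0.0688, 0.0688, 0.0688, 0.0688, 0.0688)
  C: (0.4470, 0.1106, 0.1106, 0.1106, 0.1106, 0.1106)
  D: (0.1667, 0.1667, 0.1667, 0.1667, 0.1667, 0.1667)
D > C > B > A

Key insight: Entropy is maximized by uniform distributions and minimized by concentrated distributions.

Entropies:
  H(A) = 0.6679 bits
  H(B) = 1.7273 bits
  H(C) = 2.2759 bits
  H(D) = 2.5850 bits

Ranking: D > C > B > A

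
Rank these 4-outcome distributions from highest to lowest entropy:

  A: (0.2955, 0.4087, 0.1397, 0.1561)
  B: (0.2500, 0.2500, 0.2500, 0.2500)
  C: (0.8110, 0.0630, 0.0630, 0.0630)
B > A > C

Key insight: Entropy is maximized by uniform distributions and minimized by concentrated distributions.

- Uniform distributions have maximum entropy log₂(4) = 2.0000 bits
- The more "peaked" or concentrated a distribution, the lower its entropy

Entropies:
  H(A) = 1.8623 bits
  H(B) = 2.0000 bits
  H(C) = 0.9989 bits

Ranking: B > A > C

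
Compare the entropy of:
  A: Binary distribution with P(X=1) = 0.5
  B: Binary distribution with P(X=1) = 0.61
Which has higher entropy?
A

For binary distributions, entropy is maximized at p=0.5 and decreases as p moves toward 0 or 1.

H(A) = H(0.5) = 1.0000 bits
H(B) = H(0.61) = 0.9648 bits

Distribution A (p=0.5) is closer to uniform (p=0.5), so it has higher entropy.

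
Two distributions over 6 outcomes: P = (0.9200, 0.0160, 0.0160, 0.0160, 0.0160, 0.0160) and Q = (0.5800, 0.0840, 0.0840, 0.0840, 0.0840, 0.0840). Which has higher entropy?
Q

P is highly concentrated on one outcome (92%), making it nearly deterministic. Q spreads its mass more evenly (max 58%). The more spread-out distribution has higher entropy: H(P) ≈ 0.588 bits, H(Q) ≈ 1.957 bits.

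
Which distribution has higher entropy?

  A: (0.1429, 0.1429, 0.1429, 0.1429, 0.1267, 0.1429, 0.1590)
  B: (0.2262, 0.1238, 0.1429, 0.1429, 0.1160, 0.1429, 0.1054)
A

Both distributions are close to uniform, making this a harder comparison.

H(A) = 2.8047 bits
H(B) = 2.7640 bits

The distribution closer to uniform has higher entropy.
Answer: A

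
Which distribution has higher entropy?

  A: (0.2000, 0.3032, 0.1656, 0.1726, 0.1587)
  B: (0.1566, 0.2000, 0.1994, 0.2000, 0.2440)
B

Both distributions are close to uniform, making this a harder comparison.

H(A) = 2.2748 bits
H(B) = 2.3081 bits

The distribution closer to uniform has higher entropy.
Answer: B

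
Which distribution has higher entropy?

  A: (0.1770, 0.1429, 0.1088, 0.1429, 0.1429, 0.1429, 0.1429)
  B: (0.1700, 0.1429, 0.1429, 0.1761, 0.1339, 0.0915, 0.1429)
A

Both distributions are close to uniform, making this a harder comparison.

H(A) = 2.7955 bits
H(B) = 2.7830 bits

The distribution closer to uniform has higher entropy.
Answer: A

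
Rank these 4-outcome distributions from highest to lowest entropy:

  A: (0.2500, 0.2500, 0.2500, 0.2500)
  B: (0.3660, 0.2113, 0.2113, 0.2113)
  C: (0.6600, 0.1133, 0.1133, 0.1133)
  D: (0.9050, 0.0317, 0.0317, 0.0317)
A > B > C > D

Key insight: Entropy is maximized by uniform distributions and minimized by concentrated distributions.

Entropies:
  H(A) = 2.0000 bits
  H(B) = 1.9524 bits
  H(C) = 1.4637 bits
  H(D) = 0.6035 bits

Ranking: A > B > C > D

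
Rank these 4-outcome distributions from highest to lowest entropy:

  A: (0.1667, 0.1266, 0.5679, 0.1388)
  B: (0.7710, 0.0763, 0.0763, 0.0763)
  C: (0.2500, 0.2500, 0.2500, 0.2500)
C > A > B

Key insight: Entropy is maximized by uniform distributions and minimized by concentrated distributions.

- Uniform distributions have maximum entropy log₂(4) = 2.0000 bits
- The more "peaked" or concentrated a distribution, the lower its entropy

Entropies:
  H(A) = 1.6674 bits
  H(B) = 1.1392 bits
  H(C) = 2.0000 bits

Ranking: C > A > B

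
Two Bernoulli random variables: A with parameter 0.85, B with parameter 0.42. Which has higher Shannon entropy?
B

For binary distributions, entropy is maximized at p=0.5 and decreases as p moves toward 0 or 1.

H(A) = H(0.85) = 0.6098 bits
H(B) = H(0.42) = 0.9815 bits

Distribution B (p=0.42) is closer to uniform (p=0.5), so it has higher entropy.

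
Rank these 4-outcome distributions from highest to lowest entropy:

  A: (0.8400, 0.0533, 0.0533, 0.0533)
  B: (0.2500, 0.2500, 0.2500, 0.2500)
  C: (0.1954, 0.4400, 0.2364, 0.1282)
B > C > A

Key insight: Entropy is maximized by uniform distributions and minimized by concentrated distributions.

- Uniform distributions have maximum entropy log₂(4) = 2.0000 bits
- The more "peaked" or concentrated a distribution, the lower its entropy

Entropies:
  H(A) = 0.8879 bits
  H(B) = 2.0000 bits
  H(C) = 1.8531 bits

Ranking: B > C > A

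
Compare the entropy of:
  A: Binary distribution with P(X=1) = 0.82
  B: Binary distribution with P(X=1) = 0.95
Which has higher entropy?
A

For binary distributions, entropy is maximized at p=0.5 and decreases as p moves toward 0 or 1.

H(A) = H(0.82) = 0.6801 bits
H(B) = H(0.95) = 0.2864 bits

Distribution A (p=0.82) is closer to uniform (p=0.5), so it has higher entropy.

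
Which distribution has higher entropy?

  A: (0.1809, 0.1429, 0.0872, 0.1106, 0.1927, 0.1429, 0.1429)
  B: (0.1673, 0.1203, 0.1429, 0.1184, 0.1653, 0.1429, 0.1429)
B

Both distributions are close to uniform, making this a harder comparison.

H(A) = 2.7655 bits
H(B) = 2.7961 bits

The distribution closer to uniform has higher entropy.
Answer: B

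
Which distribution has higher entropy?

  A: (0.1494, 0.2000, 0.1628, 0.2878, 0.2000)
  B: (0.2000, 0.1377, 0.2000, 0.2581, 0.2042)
B

Both distributions are close to uniform, making this a harder comparison.

H(A) = 2.2821 bits
H(B) = 2.2950 bits

The distribution closer to uniform has higher entropy.
Answer: B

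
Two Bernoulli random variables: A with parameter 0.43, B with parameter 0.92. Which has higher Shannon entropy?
A

For binary distributions, entropy is maximized at p=0.5 and decreases as p moves toward 0 or 1.

H(A) = H(0.43) = 0.9858 bits
H(B) = H(0.92) = 0.4022 bits

Distribution A (p=0.43) is closer to uniform (p=0.5), so it has higher entropy.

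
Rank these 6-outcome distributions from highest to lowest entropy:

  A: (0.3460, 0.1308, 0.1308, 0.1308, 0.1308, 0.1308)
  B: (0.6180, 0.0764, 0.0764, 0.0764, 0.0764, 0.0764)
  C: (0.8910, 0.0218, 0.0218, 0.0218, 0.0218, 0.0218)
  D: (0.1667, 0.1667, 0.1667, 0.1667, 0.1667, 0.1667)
D > A > B > C

Key insight: Entropy is maximized by uniform distributions and minimized by concentrated distributions.

Entropies:
  H(A) = 2.4490 bits
  H(B) = 1.8464 bits
  H(C) = 0.7500 bits
  H(D) = 2.5850 bits

Ranking: D > A > B > C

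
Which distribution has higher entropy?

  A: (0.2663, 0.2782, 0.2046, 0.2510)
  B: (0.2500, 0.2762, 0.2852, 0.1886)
A

Both distributions are close to uniform, making this a harder comparison.

H(A) = 1.9907 bits
H(B) = 1.9828 bits

The distribution closer to uniform has higher entropy.
Answer: A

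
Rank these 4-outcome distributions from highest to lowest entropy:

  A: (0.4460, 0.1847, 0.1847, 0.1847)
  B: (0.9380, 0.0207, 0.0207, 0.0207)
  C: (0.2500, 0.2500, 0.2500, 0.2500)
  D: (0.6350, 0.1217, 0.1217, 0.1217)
C > A > D > B

Key insight: Entropy is maximized by uniform distributions and minimized by concentrated distributions.

Entropies:
  H(A) = 1.8696 bits
  H(B) = 0.4336 bits
  H(C) = 2.0000 bits
  H(D) = 1.5253 bits

Ranking: C > A > D > B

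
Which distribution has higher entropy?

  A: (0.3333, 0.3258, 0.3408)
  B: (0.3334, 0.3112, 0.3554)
A

Both distributions are close to uniform, making this a harder comparison.

H(A) = 1.5847 bits
H(B) = 1.5828 bits

The distribution closer to uniform has higher entropy.
Answer: A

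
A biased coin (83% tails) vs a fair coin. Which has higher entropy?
Fair coin

The fair coin is uniform (p=0.5), maximizing binary entropy at 1 bit. The biased coin has H(0.83) ≈ 0.658 bits — its outcome is more predictable, so its entropy is lower.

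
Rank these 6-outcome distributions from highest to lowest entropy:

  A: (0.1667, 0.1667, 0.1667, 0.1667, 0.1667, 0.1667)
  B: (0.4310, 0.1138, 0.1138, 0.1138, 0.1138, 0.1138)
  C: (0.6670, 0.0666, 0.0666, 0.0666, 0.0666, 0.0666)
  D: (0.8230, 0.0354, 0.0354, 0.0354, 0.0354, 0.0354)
A > B > C > D

Key insight: Entropy is maximized by uniform distributions and minimized by concentrated distributions.

Entropies:
  H(A) = 2.5850 bits
  H(B) = 2.3074 bits
  H(C) = 1.6912 bits
  H(D) = 1.0845 bits

Ranking: A > B > C > D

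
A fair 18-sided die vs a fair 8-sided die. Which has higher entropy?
18-sided die

Both are uniform distributions; for uniform over n outcomes, H = log₂(n). H(18-sided) = log₂(18) = 4.170 bits and H(8-sided) = log₂(8) = 3.000 bits. More outcomes in a uniform distribution means higher entropy.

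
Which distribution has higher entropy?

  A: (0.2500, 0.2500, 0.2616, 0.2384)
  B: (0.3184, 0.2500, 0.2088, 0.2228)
A

Both distributions are close to uniform, making this a harder comparison.

H(A) = 1.9992 bits
H(B) = 1.9802 bits

The distribution closer to uniform has higher entropy.
Answer: A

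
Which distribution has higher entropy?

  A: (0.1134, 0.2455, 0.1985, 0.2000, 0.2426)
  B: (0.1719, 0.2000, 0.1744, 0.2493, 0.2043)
B

Both distributions are close to uniform, making this a harder comparison.

H(A) = 2.2767 bits
H(B) = 2.3083 bits

The distribution closer to uniform has higher entropy.
Answer: B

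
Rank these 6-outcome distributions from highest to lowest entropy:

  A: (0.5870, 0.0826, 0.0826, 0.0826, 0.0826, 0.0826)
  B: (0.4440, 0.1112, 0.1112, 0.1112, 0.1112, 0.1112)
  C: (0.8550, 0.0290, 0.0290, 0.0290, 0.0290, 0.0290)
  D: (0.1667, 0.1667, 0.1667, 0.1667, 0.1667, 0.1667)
D > B > A > C

Key insight: Entropy is maximized by uniform distributions and minimized by concentrated distributions.

Entropies:
  H(A) = 1.9370 bits
  H(B) = 2.2819 bits
  H(C) = 0.9339 bits
  H(D) = 2.5850 bits

Ranking: D > B > A > C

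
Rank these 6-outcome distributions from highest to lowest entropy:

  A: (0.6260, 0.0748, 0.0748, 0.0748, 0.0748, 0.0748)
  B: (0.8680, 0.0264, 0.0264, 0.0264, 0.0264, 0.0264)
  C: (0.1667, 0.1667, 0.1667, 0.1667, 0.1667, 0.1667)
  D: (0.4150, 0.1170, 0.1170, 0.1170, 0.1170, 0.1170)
C > D > A > B

Key insight: Entropy is maximized by uniform distributions and minimized by concentrated distributions.

Entropies:
  H(A) = 1.8221 bits
  H(B) = 0.8694 bits
  H(C) = 2.5850 bits
  H(D) = 2.3374 bits

Ranking: C > D > A > B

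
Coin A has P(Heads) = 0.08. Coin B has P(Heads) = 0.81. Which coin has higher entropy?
B

For binary distributions, entropy is maximized at p=0.5 and decreases as p moves toward 0 or 1.

H(A) = H(0.08) = 0.4022 bits
H(B) = H(0.81) = 0.7015 bits

Distribution B (p=0.81) is closer to uniform (p=0.5), so it has higher entropy.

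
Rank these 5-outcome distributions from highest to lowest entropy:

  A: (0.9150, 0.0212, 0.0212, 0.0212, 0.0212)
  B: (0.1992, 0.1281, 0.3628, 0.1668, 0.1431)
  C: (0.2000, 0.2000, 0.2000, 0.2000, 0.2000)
C > B > A

Key insight: Entropy is maximized by uniform distributions and minimized by concentrated distributions.

- Uniform distributions have maximum entropy log₂(5) = 2.3219 bits
- The more "peaked" or concentrated a distribution, the lower its entropy

Entropies:
  H(A) = 0.5896 bits
  H(B) = 2.2065 bits
  H(C) = 2.3219 bits

Ranking: C > B > A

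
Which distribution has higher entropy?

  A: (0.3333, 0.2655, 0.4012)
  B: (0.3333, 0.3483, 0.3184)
B

Both distributions are close to uniform, making this a harder comparison.

H(A) = 1.5649 bits
H(B) = 1.5840 bits

The distribution closer to uniform has higher entropy.
Answer: B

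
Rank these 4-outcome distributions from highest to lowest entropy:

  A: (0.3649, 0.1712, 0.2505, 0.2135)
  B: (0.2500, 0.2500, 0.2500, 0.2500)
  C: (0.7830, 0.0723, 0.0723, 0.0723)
B > A > C

Key insight: Entropy is maximized by uniform distributions and minimized by concentrated distributions.

- Uniform distributions have maximum entropy log₂(4) = 2.0000 bits
- The more "peaked" or concentrated a distribution, the lower its entropy

Entropies:
  H(A) = 1.9425 bits
  H(B) = 2.0000 bits
  H(C) = 1.0986 bits

Ranking: B > A > C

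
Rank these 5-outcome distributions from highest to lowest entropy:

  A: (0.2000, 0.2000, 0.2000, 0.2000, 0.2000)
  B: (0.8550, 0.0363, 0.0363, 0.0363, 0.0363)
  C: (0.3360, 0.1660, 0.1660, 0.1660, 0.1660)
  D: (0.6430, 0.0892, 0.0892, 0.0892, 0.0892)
A > C > D > B

Key insight: Entropy is maximized by uniform distributions and minimized by concentrated distributions.

Entropies:
  H(A) = 2.3219 bits
  H(B) = 0.8872 bits
  H(C) = 2.2489 bits
  H(D) = 1.6542 bits

Ranking: A > C > D > B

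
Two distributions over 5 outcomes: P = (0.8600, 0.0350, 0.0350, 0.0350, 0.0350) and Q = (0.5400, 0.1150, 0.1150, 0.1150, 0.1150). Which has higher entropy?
Q

P is highly concentrated on one outcome (86%), making it nearly deterministic. Q spreads its mass more evenly (max 54%). The more spread-out distribution has higher entropy: H(P) ≈ 0.864 bits, H(Q) ≈ 1.915 bits.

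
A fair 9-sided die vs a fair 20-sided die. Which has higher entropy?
20-sided die

Both are uniform distributions; for uniform over n outcomes, H = log₂(n). H(9-sided) = log₂(9) = 3.170 bits and H(20-sided) = log₂(20) = 4.322 bits. More outcomes in a uniform distribution means higher entropy.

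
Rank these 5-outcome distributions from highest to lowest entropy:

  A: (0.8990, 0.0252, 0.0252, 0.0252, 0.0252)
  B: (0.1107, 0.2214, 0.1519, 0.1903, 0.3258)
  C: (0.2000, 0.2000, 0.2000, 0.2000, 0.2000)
C > B > A

Key insight: Entropy is maximized by uniform distributions and minimized by concentrated distributions.

- Uniform distributions have maximum entropy log₂(5) = 2.3219 bits
- The more "peaked" or concentrated a distribution, the lower its entropy

Entropies:
  H(A) = 0.6742 bits
  H(B) = 2.2287 bits
  H(C) = 2.3219 bits

Ranking: C > B > A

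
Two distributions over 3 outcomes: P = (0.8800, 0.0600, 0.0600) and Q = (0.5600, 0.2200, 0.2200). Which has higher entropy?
Q

P is highly concentrated on one outcome (88%), making it nearly deterministic. Q spreads its mass more evenly (max 56%). The more spread-out distribution has higher entropy: H(P) ≈ 0.649 bits, H(Q) ≈ 1.430 bits.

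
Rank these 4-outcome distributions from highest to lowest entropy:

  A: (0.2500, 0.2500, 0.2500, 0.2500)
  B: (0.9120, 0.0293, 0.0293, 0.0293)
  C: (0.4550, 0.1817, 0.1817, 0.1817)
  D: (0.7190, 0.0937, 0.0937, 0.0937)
A > C > D > B

Key insight: Entropy is maximized by uniform distributions and minimized by concentrated distributions.

Entropies:
  H(A) = 2.0000 bits
  H(B) = 0.5692 bits
  H(C) = 1.8580 bits
  H(D) = 1.3022 bits

Ranking: A > C > D > B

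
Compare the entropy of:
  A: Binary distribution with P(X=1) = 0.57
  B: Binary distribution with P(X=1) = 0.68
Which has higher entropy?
A

For binary distributions, entropy is maximized at p=0.5 and decreases as p moves toward 0 or 1.

H(A) = H(0.57) = 0.9858 bits
H(B) = H(0.68) = 0.9044 bits

Distribution A (p=0.57) is closer to uniform (p=0.5), so it has higher entropy.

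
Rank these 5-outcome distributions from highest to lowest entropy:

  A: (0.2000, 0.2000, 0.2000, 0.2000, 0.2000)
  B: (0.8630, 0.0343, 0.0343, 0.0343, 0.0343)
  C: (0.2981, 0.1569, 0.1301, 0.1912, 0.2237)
A > C > B

Key insight: Entropy is maximized by uniform distributions and minimized by concentrated distributions.

- Uniform distributions have maximum entropy log₂(5) = 2.3219 bits
- The more "peaked" or concentrated a distribution, the lower its entropy

Entropies:
  H(A) = 2.3219 bits
  H(B) = 0.8503 bits
  H(C) = 2.2622 bits

Ranking: A > C > B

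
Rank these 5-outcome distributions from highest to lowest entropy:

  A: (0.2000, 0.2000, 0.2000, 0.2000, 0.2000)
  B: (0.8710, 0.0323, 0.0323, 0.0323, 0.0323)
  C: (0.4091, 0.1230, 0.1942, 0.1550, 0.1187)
A > C > B

Key insight: Entropy is maximized by uniform distributions and minimized by concentrated distributions.

- Uniform distributions have maximum entropy log₂(5) = 2.3219 bits
- The more "peaked" or concentrated a distribution, the lower its entropy

Entropies:
  H(A) = 2.3219 bits
  H(B) = 0.8127 bits
  H(C) = 2.1404 bits

Ranking: A > C > B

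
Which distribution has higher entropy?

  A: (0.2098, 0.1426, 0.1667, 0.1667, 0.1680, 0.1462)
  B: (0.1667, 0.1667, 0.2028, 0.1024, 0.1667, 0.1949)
A

Both distributions are close to uniform, making this a harder comparison.

H(A) = 2.5730 bits
H(B) = 2.5557 bits

The distribution closer to uniform has higher entropy.
Answer: A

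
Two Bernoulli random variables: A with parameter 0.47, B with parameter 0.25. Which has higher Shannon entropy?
A

For binary distributions, entropy is maximized at p=0.5 and decreases as p moves toward 0 or 1.

H(A) = H(0.47) = 0.9974 bits
H(B) = H(0.25) = 0.8113 bits

Distribution A (p=0.47) is closer to uniform (p=0.5), so it has higher entropy.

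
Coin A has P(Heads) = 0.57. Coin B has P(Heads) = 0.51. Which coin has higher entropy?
B

For binary distributions, entropy is maximized at p=0.5 and decreases as p moves toward 0 or 1.

H(A) = H(0.57) = 0.9858 bits
H(B) = H(0.51) = 0.9997 bits

Distribution B (p=0.51) is closer to uniform (p=0.5), so it has higher entropy.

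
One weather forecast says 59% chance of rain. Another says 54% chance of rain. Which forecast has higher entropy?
54% forecast

Treat each forecast as a Bernoulli distribution. Binary entropy is maximized at p=0.5 and falls off symmetrically toward 0 or 1. The 54% forecast is closer to 50%, so it is more uncertain. H(59%) ≈ 0.977 bits, H(54%) ≈ 0.995 bits.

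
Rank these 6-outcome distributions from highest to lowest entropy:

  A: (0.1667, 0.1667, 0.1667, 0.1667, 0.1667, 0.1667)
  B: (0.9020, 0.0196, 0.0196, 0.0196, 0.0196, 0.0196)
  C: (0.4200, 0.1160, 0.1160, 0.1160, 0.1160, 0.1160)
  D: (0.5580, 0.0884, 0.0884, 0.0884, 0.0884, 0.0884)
A > C > D > B

Key insight: Entropy is maximized by uniform distributions and minimized by concentrated distributions.

Entropies:
  H(A) = 2.5850 bits
  H(B) = 0.6902 bits
  H(C) = 2.3282 bits
  H(D) = 2.0166 bits

Ranking: A > C > D > B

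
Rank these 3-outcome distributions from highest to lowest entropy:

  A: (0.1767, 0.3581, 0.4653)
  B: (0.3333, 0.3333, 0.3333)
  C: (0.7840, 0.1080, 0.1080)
B > A > C

Key insight: Entropy is maximized by uniform distributions and minimized by concentrated distributions.

- Uniform distributions have maximum entropy log₂(3) = 1.5850 bits
- The more "peaked" or concentrated a distribution, the lower its entropy

Entropies:
  H(A) = 1.4859 bits
  H(B) = 1.5850 bits
  H(C) = 0.9688 bits

Ranking: B > A > C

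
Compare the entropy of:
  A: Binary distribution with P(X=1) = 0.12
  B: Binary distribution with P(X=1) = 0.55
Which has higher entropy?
B

For binary distributions, entropy is maximized at p=0.5 and decreases as p moves toward 0 or 1.

H(A) = H(0.12) = 0.5294 bits
H(B) = H(0.55) = 0.9928 bits

Distribution B (p=0.55) is closer to uniform (p=0.5), so it has higher entropy.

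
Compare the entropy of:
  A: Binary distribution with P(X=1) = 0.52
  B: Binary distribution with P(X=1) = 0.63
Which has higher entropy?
A

For binary distributions, entropy is maximized at p=0.5 and decreases as p moves toward 0 or 1.

H(A) = H(0.52) = 0.9988 bits
H(B) = H(0.63) = 0.9507 bits

Distribution A (p=0.52) is closer to uniform (p=0.5), so it has higher entropy.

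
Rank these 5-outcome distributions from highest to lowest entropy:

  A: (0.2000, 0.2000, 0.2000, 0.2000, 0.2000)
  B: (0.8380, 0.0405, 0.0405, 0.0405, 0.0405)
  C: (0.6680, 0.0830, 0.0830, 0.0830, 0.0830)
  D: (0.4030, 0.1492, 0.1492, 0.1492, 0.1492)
A > D > C > B

Key insight: Entropy is maximized by uniform distributions and minimized by concentrated distributions.

Entropies:
  H(A) = 2.3219 bits
  H(B) = 0.9631 bits
  H(C) = 1.5810 bits
  H(D) = 2.1667 bits

Ranking: A > D > C > B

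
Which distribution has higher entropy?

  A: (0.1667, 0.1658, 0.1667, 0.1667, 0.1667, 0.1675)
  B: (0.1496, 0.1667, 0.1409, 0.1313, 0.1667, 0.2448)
A

Both distributions are close to uniform, making this a harder comparison.

H(A) = 2.5850 bits
H(B) = 2.5517 bits

The distribution closer to uniform has higher entropy.
Answer: A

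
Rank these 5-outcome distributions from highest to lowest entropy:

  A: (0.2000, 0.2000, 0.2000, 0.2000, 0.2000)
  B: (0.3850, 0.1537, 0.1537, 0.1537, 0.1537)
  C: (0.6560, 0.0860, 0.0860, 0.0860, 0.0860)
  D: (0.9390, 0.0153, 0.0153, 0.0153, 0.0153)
A > B > C > D

Key insight: Entropy is maximized by uniform distributions and minimized by concentrated distributions.

Entropies:
  H(A) = 2.3219 bits
  H(B) = 2.1915 bits
  H(C) = 1.6166 bits
  H(D) = 0.4534 bits

Ranking: A > B > C > D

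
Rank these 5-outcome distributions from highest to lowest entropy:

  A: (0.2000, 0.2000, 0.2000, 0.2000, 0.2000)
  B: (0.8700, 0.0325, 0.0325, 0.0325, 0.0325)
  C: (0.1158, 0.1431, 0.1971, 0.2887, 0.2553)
A > C > B

Key insight: Entropy is maximized by uniform distributions and minimized by concentrated distributions.

- Uniform distributions have maximum entropy log₂(5) = 2.3219 bits
- The more "peaked" or concentrated a distribution, the lower its entropy

Entropies:
  H(A) = 2.3219 bits
  H(B) = 0.8174 bits
  H(C) = 2.2437 bits

Ranking: A > C > B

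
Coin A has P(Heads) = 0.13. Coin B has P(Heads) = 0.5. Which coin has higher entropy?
B

For binary distributions, entropy is maximized at p=0.5 and decreases as p moves toward 0 or 1.

H(A) = H(0.13) = 0.5574 bits
H(B) = H(0.5) = 1.0000 bits

Distribution B (p=0.5) is closer to uniform (p=0.5), so it has higher entropy.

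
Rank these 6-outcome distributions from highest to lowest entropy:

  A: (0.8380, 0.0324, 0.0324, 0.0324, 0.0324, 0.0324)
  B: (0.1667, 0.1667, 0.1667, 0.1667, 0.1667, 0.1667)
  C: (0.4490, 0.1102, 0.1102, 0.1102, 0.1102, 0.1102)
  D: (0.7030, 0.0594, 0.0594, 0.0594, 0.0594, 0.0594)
B > C > D > A

Key insight: Entropy is maximized by uniform distributions and minimized by concentrated distributions.

Entropies:
  H(A) = 1.0152 bits
  H(B) = 2.5850 bits
  H(C) = 2.2719 bits
  H(D) = 1.5672 bits

Ranking: B > C > D > A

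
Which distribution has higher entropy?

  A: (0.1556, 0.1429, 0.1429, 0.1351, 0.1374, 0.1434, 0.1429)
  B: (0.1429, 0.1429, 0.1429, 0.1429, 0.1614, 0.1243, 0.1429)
A

Both distributions are close to uniform, making this a harder comparison.

H(A) = 2.8061 bits
H(B) = 2.8039 bits

The distribution closer to uniform has higher entropy.
Answer: A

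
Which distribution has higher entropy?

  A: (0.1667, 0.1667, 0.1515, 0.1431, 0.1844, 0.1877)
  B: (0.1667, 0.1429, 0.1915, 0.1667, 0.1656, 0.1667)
B

Both distributions are close to uniform, making this a harder comparison.

H(A) = 2.5783 bits
H(B) = 2.5798 bits

The distribution closer to uniform has higher entropy.
Answer: B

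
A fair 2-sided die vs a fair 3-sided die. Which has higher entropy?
3-sided die

Both are uniform distributions; for uniform over n outcomes, H = log₂(n). H(2-sided) = log₂(2) = 1.000 bits and H(3-sided) = log₂(3) = 1.585 bits. More outcomes in a uniform distribution means higher entropy.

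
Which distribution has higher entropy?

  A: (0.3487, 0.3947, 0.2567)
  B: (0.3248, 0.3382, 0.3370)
B

Both distributions are close to uniform, making this a harder comparison.

H(A) = 1.5629 bits
H(B) = 1.5847 bits

The distribution closer to uniform has higher entropy.
Answer: B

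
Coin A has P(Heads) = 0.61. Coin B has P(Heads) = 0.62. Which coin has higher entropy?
A

For binary distributions, entropy is maximized at p=0.5 and decreases as p moves toward 0 or 1.

H(A) = H(0.61) = 0.9648 bits
H(B) = H(0.62) = 0.9580 bits

Distribution A (p=0.61) is closer to uniform (p=0.5), so it has higher entropy.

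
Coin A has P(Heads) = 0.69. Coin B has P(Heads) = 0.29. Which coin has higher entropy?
A

For binary distributions, entropy is maximized at p=0.5 and decreases as p moves toward 0 or 1.

H(A) = H(0.69) = 0.8932 bits
H(B) = H(0.29) = 0.8687 bits

Distribution A (p=0.69) is closer to uniform (p=0.5), so it has higher entropy.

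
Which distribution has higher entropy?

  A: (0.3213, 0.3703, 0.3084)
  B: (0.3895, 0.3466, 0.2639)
A

Both distributions are close to uniform, making this a harder comparison.

H(A) = 1.5804 bits
H(B) = 1.5669 bits

The distribution closer to uniform has higher entropy.
Answer: A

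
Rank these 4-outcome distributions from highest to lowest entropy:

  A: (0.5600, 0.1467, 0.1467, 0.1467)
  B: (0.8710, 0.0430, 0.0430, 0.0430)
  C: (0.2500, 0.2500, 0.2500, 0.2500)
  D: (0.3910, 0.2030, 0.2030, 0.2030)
C > D > A > B

Key insight: Entropy is maximized by uniform distributions and minimized by concentrated distributions.

Entropies:
  H(A) = 1.6870 bits
  H(B) = 0.7591 bits
  H(C) = 2.0000 bits
  H(D) = 1.9307 bits

Ranking: C > D > A > B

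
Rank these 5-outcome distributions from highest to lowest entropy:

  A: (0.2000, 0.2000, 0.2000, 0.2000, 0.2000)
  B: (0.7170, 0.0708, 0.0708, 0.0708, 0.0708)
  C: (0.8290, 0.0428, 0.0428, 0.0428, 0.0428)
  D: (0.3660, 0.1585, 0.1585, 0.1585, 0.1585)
A > D > B > C

Key insight: Entropy is maximized by uniform distributions and minimized by concentrated distributions.

Entropies:
  H(A) = 2.3219 bits
  H(B) = 1.4255 bits
  H(C) = 1.0020 bits
  H(D) = 2.2156 bits

Ranking: A > D > B > C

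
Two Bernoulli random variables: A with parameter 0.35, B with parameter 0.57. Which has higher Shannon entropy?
B

For binary distributions, entropy is maximized at p=0.5 and decreases as p moves toward 0 or 1.

H(A) = H(0.35) = 0.9341 bits
H(B) = H(0.57) = 0.9858 bits

Distribution B (p=0.57) is closer to uniform (p=0.5), so it has higher entropy.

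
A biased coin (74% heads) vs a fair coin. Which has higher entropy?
Fair coin

The fair coin is uniform (p=0.5), maximizing binary entropy at 1 bit. The biased coin has H(0.74) ≈ 0.827 bits — its outcome is more predictable, so its entropy is lower.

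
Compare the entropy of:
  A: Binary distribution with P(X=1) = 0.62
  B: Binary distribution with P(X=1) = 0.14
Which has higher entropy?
A

For binary distributions, entropy is maximized at p=0.5 and decreases as p moves toward 0 or 1.

H(A) = H(0.62) = 0.9580 bits
H(B) = H(0.14) = 0.5842 bits

Distribution A (p=0.62) is closer to uniform (p=0.5), so it has higher entropy.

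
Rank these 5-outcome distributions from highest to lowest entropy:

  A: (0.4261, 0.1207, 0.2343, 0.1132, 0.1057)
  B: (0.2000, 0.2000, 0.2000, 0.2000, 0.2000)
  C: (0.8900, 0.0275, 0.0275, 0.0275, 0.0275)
B > A > C

Key insight: Entropy is maximized by uniform distributions and minimized by concentrated distributions.

- Uniform distributions have maximum entropy log₂(5) = 2.3219 bits
- The more "peaked" or concentrated a distribution, the lower its entropy

Entropies:
  H(A) = 2.0816 bits
  H(B) = 2.3219 bits
  H(C) = 0.7199 bits

Ranking: B > A > C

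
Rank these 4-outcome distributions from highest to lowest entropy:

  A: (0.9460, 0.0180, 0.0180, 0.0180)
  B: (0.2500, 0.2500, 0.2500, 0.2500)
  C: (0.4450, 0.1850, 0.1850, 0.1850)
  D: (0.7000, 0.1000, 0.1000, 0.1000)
B > C > D > A

Key insight: Entropy is maximized by uniform distributions and minimized by concentrated distributions.

Entropies:
  H(A) = 0.3887 bits
  H(B) = 2.0000 bits
  H(C) = 1.8709 bits
  H(D) = 1.3568 bits

Ranking: B > C > D > A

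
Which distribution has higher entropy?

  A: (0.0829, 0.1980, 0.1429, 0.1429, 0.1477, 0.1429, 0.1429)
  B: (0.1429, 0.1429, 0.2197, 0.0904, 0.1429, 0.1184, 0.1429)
A

Both distributions are close to uniform, making this a harder comparison.

H(A) = 2.7721 bits
H(B) = 2.7626 bits

The distribution closer to uniform has higher entropy.
Answer: A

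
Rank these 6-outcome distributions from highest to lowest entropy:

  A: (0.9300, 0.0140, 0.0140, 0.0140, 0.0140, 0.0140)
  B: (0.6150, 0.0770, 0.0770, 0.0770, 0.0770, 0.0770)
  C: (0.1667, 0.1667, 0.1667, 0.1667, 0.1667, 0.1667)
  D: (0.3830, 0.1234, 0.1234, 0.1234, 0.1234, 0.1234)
C > D > B > A

Key insight: Entropy is maximized by uniform distributions and minimized by concentrated distributions.

Entropies:
  H(A) = 0.5285 bits
  H(B) = 1.8554 bits
  H(C) = 2.5850 bits
  H(D) = 2.3928 bits

Ranking: C > D > B > A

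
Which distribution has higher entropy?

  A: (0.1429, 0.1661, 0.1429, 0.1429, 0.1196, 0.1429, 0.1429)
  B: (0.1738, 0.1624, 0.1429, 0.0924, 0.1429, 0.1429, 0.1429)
A

Both distributions are close to uniform, making this a harder comparison.

H(A) = 2.8019 bits
H(B) = 2.7863 bits

The distribution closer to uniform has higher entropy.
Answer: A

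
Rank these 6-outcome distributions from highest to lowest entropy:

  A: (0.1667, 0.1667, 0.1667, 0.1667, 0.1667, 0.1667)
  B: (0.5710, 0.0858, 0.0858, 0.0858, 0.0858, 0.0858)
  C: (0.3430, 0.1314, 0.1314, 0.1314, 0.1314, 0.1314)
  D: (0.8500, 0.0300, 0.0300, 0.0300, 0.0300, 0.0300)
A > C > B > D

Key insight: Entropy is maximized by uniform distributions and minimized by concentrated distributions.

Entropies:
  H(A) = 2.5850 bits
  H(B) = 1.9815 bits
  H(C) = 2.4532 bits
  H(D) = 0.9581 bits

Ranking: A > C > B > D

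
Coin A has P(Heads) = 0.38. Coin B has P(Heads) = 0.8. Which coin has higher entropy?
A

For binary distributions, entropy is maximized at p=0.5 and decreases as p moves toward 0 or 1.

H(A) = H(0.38) = 0.9580 bits
H(B) = H(0.8) = 0.7219 bits

Distribution A (p=0.38) is closer to uniform (p=0.5), so it has higher entropy.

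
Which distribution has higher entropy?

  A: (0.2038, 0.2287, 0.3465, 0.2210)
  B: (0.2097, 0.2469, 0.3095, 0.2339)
B

Both distributions are close to uniform, making this a harder comparison.

H(A) = 1.9656 bits
H(B) = 1.9848 bits

The distribution closer to uniform has higher entropy.
Answer: B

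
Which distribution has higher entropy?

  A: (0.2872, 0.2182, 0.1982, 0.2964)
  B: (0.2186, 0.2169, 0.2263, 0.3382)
A

Both distributions are close to uniform, making this a harder comparison.

H(A) = 1.9790 bits
H(B) = 1.9718 bits

The distribution closer to uniform has higher entropy.
Answer: A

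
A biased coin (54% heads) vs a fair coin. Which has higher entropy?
Fair coin

The fair coin is uniform (p=0.5), maximizing binary entropy at 1 bit. The biased coin has H(0.54) ≈ 0.995 bits — its outcome is more predictable, so its entropy is lower.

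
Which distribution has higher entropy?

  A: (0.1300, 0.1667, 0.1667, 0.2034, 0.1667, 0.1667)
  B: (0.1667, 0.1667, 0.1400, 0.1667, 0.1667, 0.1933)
B

Both distributions are close to uniform, making this a harder comparison.

H(A) = 2.5732 bits
H(B) = 2.5788 bits

The distribution closer to uniform has higher entropy.
Answer: B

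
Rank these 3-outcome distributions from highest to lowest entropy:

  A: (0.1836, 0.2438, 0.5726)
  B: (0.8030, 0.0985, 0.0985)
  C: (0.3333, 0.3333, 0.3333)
C > A > B

Key insight: Entropy is maximized by uniform distributions and minimized by concentrated distributions.

- Uniform distributions have maximum entropy log₂(3) = 1.5850 bits
- The more "peaked" or concentrated a distribution, the lower its entropy

Entropies:
  H(A) = 1.4059 bits
  H(B) = 0.9129 bits
  H(C) = 1.5850 bits

Ranking: C > A > B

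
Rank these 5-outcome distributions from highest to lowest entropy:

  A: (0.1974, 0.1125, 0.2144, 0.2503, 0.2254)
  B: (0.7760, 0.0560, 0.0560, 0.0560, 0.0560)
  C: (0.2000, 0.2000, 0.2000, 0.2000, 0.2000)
C > A > B

Key insight: Entropy is maximized by uniform distributions and minimized by concentrated distributions.

- Uniform distributions have maximum entropy log₂(5) = 2.3219 bits
- The more "peaked" or concentrated a distribution, the lower its entropy

Entropies:
  H(A) = 2.2776 bits
  H(B) = 1.2154 bits
  H(C) = 2.3219 bits

Ranking: C > A > B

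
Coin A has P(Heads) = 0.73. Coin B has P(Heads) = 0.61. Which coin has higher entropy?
B

For binary distributions, entropy is maximized at p=0.5 and decreases as p moves toward 0 or 1.

H(A) = H(0.73) = 0.8415 bits
H(B) = H(0.61) = 0.9648 bits

Distribution B (p=0.61) is closer to uniform (p=0.5), so it has higher entropy.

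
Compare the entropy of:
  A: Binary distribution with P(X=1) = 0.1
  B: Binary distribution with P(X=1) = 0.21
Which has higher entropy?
B

For binary distributions, entropy is maximized at p=0.5 and decreases as p moves toward 0 or 1.

H(A) = H(0.1) = 0.4690 bits
H(B) = H(0.21) = 0.7415 bits

Distribution B (p=0.21) is closer to uniform (p=0.5), so it has higher entropy.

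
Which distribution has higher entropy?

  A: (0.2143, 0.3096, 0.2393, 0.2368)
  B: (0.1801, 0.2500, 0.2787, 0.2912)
A

Both distributions are close to uniform, making this a harder comparison.

H(A) = 1.9858 bits
H(B) = 1.9774 bits

The distribution closer to uniform has higher entropy.
Answer: A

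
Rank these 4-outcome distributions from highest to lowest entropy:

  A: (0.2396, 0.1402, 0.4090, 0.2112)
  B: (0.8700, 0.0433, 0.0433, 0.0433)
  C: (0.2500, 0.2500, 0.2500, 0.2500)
C > A > B

Key insight: Entropy is maximized by uniform distributions and minimized by concentrated distributions.

- Uniform distributions have maximum entropy log₂(4) = 2.0000 bits
- The more "peaked" or concentrated a distribution, the lower its entropy

Entropies:
  H(A) = 1.8926 bits
  H(B) = 0.7635 bits
  H(C) = 2.0000 bits

Ranking: C > A > B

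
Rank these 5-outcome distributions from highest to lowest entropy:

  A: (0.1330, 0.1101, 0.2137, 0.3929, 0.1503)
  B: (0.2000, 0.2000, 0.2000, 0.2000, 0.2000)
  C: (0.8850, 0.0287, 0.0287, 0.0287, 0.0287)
B > A > C

Key insight: Entropy is maximized by uniform distributions and minimized by concentrated distributions.

- Uniform distributions have maximum entropy log₂(5) = 2.3219 bits
- The more "peaked" or concentrated a distribution, the lower its entropy

Entropies:
  H(A) = 2.1538 bits
  H(B) = 2.3219 bits
  H(C) = 0.7448 bits

Ranking: B > A > C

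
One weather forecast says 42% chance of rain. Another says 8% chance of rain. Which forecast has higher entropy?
42% forecast

Treat each forecast as a Bernoulli distribution. Binary entropy is maximized at p=0.5 and falls off symmetrically toward 0 or 1. The 42% forecast is closer to 50%, so it is more uncertain. H(42%) ≈ 0.981 bits, H(8%) ≈ 0.402 bits.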